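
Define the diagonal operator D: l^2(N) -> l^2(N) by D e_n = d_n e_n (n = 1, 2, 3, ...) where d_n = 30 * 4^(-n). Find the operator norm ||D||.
||D|| = 15/2 (attained at n = 1)

For D diagonal, ||D|| = sup_n |d_n|. The sequence d_n = 30 * 4^(-n) is positive and strictly decreasing (ratio 4^(-1) < 1), so the supremum is d_1 = 30/4 = 15/2. Hence ||D|| = 15/2.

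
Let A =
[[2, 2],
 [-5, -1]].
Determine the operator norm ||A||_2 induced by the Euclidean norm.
||A||_2 = sqrt(32) ≈ 5.6569 (= sqrt(largest eigenvalue of A^T A))

||A||_2 = sigma_max(A) = sqrt(lambda_max(A^T A)). Form the symmetric matrix M = A^T A =
[[29, 9],
 [9, 5]].
Its characteristic polynomial (trace, determinant of M give the coefficients) is
  p(λ) = det(λ I - M) = λ^2 - 34λ + 64.
For λ^2 - 34λ + 64 the discriminant is 900. It is a perfect square (30^2), so the roots are rational: λ = (34 ± 30)/2 = 32, 2.
So the eigenvalues of A^T A are ≈ 2, 32 (all ≥ 0, as they must be for A^T A). The largest is λ_max = 32, hence ||A||_2 = sqrt(λ_max) = sqrt(32) ≈ 5.6569.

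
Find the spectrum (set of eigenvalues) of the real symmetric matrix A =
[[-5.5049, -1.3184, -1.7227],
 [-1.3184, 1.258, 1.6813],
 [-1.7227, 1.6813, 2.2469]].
sigma(A) ≈ {-6, 0, 4}

A is real symmetric, so its spectrum consists of real eigenvalues. Expanding the characteristic polynomial of the displayed matrix gives
  det(λ I - A) = p(λ) = λ^3 + (2)λ^2 + (-24)λ + (0).
Solving p(λ) = 0 yields eigenvalues ≈ -6, 0, 4. (A is shown rounded to 4 decimals, so these recover the underlying integer eigenvalues to within that precision.)
Verification: the trace of A = -2 equals the sum of eigenvalues -2, and det(A) ≈ -0.0008 matches the eigenvalue product 0.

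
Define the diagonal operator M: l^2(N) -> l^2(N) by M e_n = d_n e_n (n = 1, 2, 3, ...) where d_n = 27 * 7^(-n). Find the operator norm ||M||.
||M|| = 27/7 (attained at n = 1)

For M diagonal, ||M|| = sup_n |d_n|. The sequence d_n = 27 * 7^(-n) is positive and strictly decreasing (ratio 7^(-1) < 1), so the supremum is d_1 = 27/7. Hence ||M|| = 27/7.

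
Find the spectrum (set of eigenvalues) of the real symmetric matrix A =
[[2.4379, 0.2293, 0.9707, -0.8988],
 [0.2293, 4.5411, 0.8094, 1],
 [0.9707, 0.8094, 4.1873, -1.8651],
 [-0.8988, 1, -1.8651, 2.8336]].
sigma(A) ≈ {1, 2, 5, 6}

A is real symmetric, so its spectrum consists of real eigenvalues. Expanding the characteristic polynomial of the displayed matrix gives
  det(λ I - A) = p(λ) = λ^4 + (-14)λ^3 + (64.9989)λ^2 + (-111.9967)λ + (59.9975).
Solving p(λ) = 0 yields eigenvalues ≈ 1, 2, 5, 6. (A is shown rounded to 4 decimals, so these recover the underlying integer eigenvalues to within that precision.)
Verification: the trace of A = 14 equals the sum of eigenvalues 14, and det(A) ≈ 59.9975 matches the eigenvalue product 60.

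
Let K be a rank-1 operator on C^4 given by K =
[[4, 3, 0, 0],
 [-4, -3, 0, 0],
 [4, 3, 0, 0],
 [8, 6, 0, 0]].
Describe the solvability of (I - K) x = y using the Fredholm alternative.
(I - K) is singular (det(I - K) = 0, i.e. 1 ∈ sigma(K)). (I - K) x = y is solvable iff y ⊥ ker((I - K)^*) = span{(4, 3, 0, 0)}, i.e. iff 4y_1 + 3y_2 = 0. When solvable, the solutions are x = y + c·(1, -1, 1, 2), c arbitrary (ker(I - K) = span{(1, -1, 1, 2)}, dimension 1).

K has rank 1, so it is an outer product K = u v^T: every row of K is a multiple of one row vector. Reading off the entries, u = (1, -1, 1, 2) and v = (4, 3, 0, 0) (row i of K equals u_i·v^T). A rank-one matrix u v^T satisfies K u = u (v·u) and kills the (3)-dimensional subspace v^⊥, so its characteristic polynomial is lambda^3 (lambda - v·u) with v·u = tr K = 1. Hence the eigenvalues of I - K are 1 (multiplicity 3) and 1 - (1) = 0, so det(I - K) = 0. (Direct check: I - K =
[[-3, -3, 0, 0],
 [4, 4, 0, 0],
 [-4, -3, 1, 0],
 [-8, -6, 0, 1]]
has determinant 0.) So 1 is an eigenvalue of K and (I - K) is not invertible. The finite-dimensional Fredholm alternative says: either (I - K) is invertible, or ker(I - K) ≠ {0} and then range(I - K) = ker((I - K)^*)^⊥, with dim ker(I - K) = dim ker((I - K)^*). We are in the second case, so we need both kernels. Kernel of I - K: (I - K) u = u - u (v·u) = u - u = 0, so ker(I - K) = span{u} = span{(1, -1, 1, 2)} (it is exactly 1-dimensional because rank(I - K) = 3). Kernel of the adjoint: K is real, so (I - K)^* = I - K^T = I - v u^T, and (I - v u^T) v = v - v (u·v) = 0; hence ker((I - K)^*) = span{v} = span{(4, 3, 0, 0)}. Therefore (I - K) x = y is solvable iff <y, v> = 0, i.e. iff 4y_1 + 3y_2 = 0. When this holds, K y = u (v·y) = 0, so (I - K) y = y and x = y is a particular solution; the full solution set is the line x = y + c·u = y + c·(1, -1, 1, 2), c ∈ C.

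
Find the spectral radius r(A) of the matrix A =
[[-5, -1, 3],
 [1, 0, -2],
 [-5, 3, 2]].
r(A) ≈ 3.3207

The eigenvalues of A are the roots of its characteristic polynomial. With M = A (coefficients from the trace, the sum of principal 2x2 minors, and det A):
  p(λ) = det(λ I - M) = λ^3 + 3λ^2 + 12λ + 29.
No integer candidate from the rational root theorem (±divisors of 29) is a root, so the roots are irrational. The cubic discriminant is Δ = -12663 < 0, so there is one real root and a complex-conjugate pair. p(-3) = -7 and p(-2) = 9 have opposite signs, so a root lies in (-3, -2); Newton's method refines it to λ ≈ -2.63. Dividing out (λ - (-2.63)) leaves approximately λ^2 + 0.37λ + 11.0268. For λ^2 + 0.37λ + 11.0268 the discriminant is -43.9703. It is negative, so the remaining roots are the complex-conjugate pair λ ≈ -0.185 ± 3.3155i. Their product equals the constant term, so |λ|^2 ≈ 11.0268 and |λ| ≈ 3.3207.
Thus the eigenvalues (to 4 decimals) are -2.63 (modulus 2.63); -0.185 ± 3.3155i (modulus 3.3207). The spectral radius is the largest modulus: r(A) ≈ 3.3207. (Cross-check: r(A) ≤ ||A||_2 ≈ 8.2288; equality holds whenever A is normal, though it can also hold for some non-normal A.)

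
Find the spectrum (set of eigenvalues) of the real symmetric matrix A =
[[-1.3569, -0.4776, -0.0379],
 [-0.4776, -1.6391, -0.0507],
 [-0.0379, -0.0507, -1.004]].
sigma(A) ≈ {-2, -1} (-1 with multiplicity 2)

A is real symmetric, so its spectrum consists of real eigenvalues. Expanding the characteristic polynomial of the displayed matrix gives
  det(λ I - A) = p(λ) = λ^3 + (4)λ^2 + (5)λ + (2).
Solving p(λ) = 0 yields eigenvalues ≈ -2, -1, -1. (A is shown rounded to 4 decimals, so these recover the underlying integer eigenvalues to within that precision.)
Verification: the trace of A = -4 equals the sum of eigenvalues -4, and det(A) ≈ -2.0000 matches the eigenvalue product -2.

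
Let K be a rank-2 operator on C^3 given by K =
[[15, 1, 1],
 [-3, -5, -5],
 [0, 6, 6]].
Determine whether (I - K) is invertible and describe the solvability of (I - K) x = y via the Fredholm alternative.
(I - K) is invertible (det(I - K) = 3 ≠ 0), so for every y in C^3 the equation (I - K) x = y has a unique solution.

K has rank 2 and factors as K = U V^T = u1 v1^T + u2 v2^T with u1 = (2, 2, -3), v1 = (3, -1, -1), u2 = (-3, 3, -3), v2 = (-3, -1, -1) (multiplying out reproduces the displayed K). The nonzero eigenvalues of U V^T coincide with those of the 2 x 2 matrix G = V^T U = [[v1·u1, v1·u2], [v2·u1, v2·u2]] = [[7, -9], [-5, 9]], and by the Sylvester determinant identity det(I_3 - U V^T) = det(I_2 - V^T U) = det([[-6, 9], [5, -8]]) = (-6)(-8) - (9)(5) = 3. (Direct check: I - K =
[[-14, -1, -1],
 [3, 6, 5],
 [0, -6, -5]]
has determinant 3.) The finite-dimensional Fredholm alternative says: either (I - K) is invertible, or ker(I - K) ≠ {0} and then range(I - K) = ker((I - K)^*)^⊥, with dim ker(I - K) = dim ker((I - K)^*). Since det(I - K) ≠ 0, 1 is not an eigenvalue of K and ker(I - K) = {0}, so we are in the first case: for every y there is a unique x = (I - K)^(-1) y. (Explicitly, by the Woodbury identity, (I - U V^T)^(-1) = I + U (I_2 - G)^(-1) V^T.)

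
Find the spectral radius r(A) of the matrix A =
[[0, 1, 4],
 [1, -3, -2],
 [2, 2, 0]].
r(A) ≈ 3.2213

The eigenvalues of A are the roots of its characteristic polynomial. With M = A (coefficients from the trace, the sum of principal 2x2 minors, and det A):
  p(λ) = det(λ I - M) = λ^3 + 3λ^2 - 5λ - 28.
No integer candidate from the rational root theorem (±divisors of 28) is a root, so the roots are irrational. The cubic discriminant is Δ = -9859 < 0, so there is one real root and a complex-conjugate pair. p(2) = -18 and p(3) = 11 have opposite signs, so a root lies in (2, 3); Newton's method refines it to λ ≈ 2.6984. Dividing out (λ - (2.6984)) leaves approximately λ^2 + 5.6984λ + 10.3765. For λ^2 + 5.6984λ + 10.3765 the discriminant is -9.0344. It is negative, so the remaining roots are the complex-conjugate pair λ ≈ -2.8492 ± 1.5029i. Their product equals the constant term, so |λ|^2 ≈ 10.3765 and |λ| ≈ 3.2213.
Thus the eigenvalues (to 4 decimals) are 2.6984 (modulus 2.6984); -2.8492 ± 1.5029i (modulus 3.2213). The spectral radius is the largest modulus: r(A) ≈ 3.2213. (Cross-check: r(A) ≤ ||A||_2 ≈ 5.2427; equality holds whenever A is normal, though it can also hold for some non-normal A.)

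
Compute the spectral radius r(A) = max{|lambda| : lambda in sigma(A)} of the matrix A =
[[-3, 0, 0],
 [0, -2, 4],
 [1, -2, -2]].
r(A) = sqrt(12) ≈ 3.4641

The eigenvalues of A are the roots of its characteristic polynomial. With M = A (coefficients from the trace, the sum of principal 2x2 minors, and det A):
  p(λ) = det(λ I - M) = λ^3 + 7λ^2 + 24λ + 36.
By the rational root theorem any rational root is an integer divisor of 36. Testing λ = -3: p(-3) = -27 + 63 - 72 + 36 = 0, so λ = -3 is a root. Dividing out (λ + 3) leaves p(λ) = (λ + 3)(λ^2 + 4λ + 12). For λ^2 + 4λ + 12 the discriminant is -32. It is negative, so the roots are the complex-conjugate pair λ = -2 ± (sqrt(32)/2) i ≈ -2 ± 2.8284i. For a conjugate pair the product of the roots equals the constant term, so |λ|^2 = 12 and |λ| = sqrt(12) ≈ 3.4641.
Thus the eigenvalues (to 4 decimals) are -2 ± 2.8284i (modulus 3.4641); -3 (modulus 3). The spectral radius is the largest modulus: r(A) = sqrt(12) ≈ 3.4641. (Cross-check: r(A) ≤ ||A||_2 ≈ 4.6232; equality holds whenever A is normal, though it can also hold for some non-normal A.)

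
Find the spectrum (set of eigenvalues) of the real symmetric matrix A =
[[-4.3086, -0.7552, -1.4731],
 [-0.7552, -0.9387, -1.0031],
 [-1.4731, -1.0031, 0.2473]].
sigma(A) ≈ {-5, -1, 1}

A is real symmetric, so its spectrum consists of real eigenvalues. Expanding the characteristic polynomial of the displayed matrix gives
  det(λ I - A) = p(λ) = λ^3 + (5)λ^2 + (-1)λ + (-5).
Solving p(λ) = 0 yields eigenvalues ≈ -5, -1, 1. (A is shown rounded to 4 decimals, so these recover the underlying integer eigenvalues to within that precision.)
Verification: the trace of A = -5 equals the sum of eigenvalues -5, and det(A) ≈ 4.9996 matches the eigenvalue product 5.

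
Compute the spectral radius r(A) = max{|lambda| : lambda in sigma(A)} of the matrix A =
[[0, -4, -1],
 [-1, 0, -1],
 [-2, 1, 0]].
r(A) ≈ 2.7473

The eigenvalues of A are the roots of its characteristic polynomial. With M = A (coefficients from the trace, the sum of principal 2x2 minors, and det A):
  p(λ) = det(λ I - M) = λ^3 - 5λ + 7.
No integer candidate from the rational root theorem (±divisors of 7) is a root, so the roots are irrational. The cubic discriminant is Δ = -823 < 0, so there is one real root and a complex-conjugate pair. p(-3) = -5 and p(-2) = 9 have opposite signs, so a root lies in (-3, -2); Newton's method refines it to λ ≈ -2.7473. Dividing out (λ - (-2.7473)) leaves approximately λ^2 - 2.7473λ + 2.5479. For λ^2 - 2.7473λ + 2.5479 the discriminant is -2.6437. It is negative, so the remaining roots are the complex-conjugate pair λ ≈ 1.3737 ± 0.813i. Their product equals the constant term, so |λ|^2 ≈ 2.5479 and |λ| ≈ 1.5962.
Thus the eigenvalues (to 4 decimals) are -2.7473 (modulus 2.7473); 1.3737 ± 0.813i (modulus 1.5962). The spectral radius is the largest modulus: r(A) ≈ 2.7473. (Cross-check: r(A) ≤ ||A||_2 ≈ 4.2685; equality holds whenever A is normal, though it can also hold for some non-normal A.)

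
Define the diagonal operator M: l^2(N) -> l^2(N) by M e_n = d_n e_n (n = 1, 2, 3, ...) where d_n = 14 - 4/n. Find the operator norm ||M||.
||M|| = 14

For a diagonal operator on l^2 with entries d_n, ||M|| = sup_n |d_n|. Here d_1 = 10, d_2 = 12, ..., and d_n = 14 - 4/n increases monotonically toward 14. All terms lie in [10, 14), so |d_n| = d_n and the supremum is the limit 14, which is not attained by any individual d_n. Hence ||M|| = 14.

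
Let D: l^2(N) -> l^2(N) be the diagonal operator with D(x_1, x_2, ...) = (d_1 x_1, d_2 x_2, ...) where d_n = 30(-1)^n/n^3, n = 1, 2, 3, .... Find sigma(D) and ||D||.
sigma(D) = {30(-1)^n/n^3 : n ≥ 1} ∪ {0}; ||D|| = 30

A bounded diagonal operator on l^2 with diagonal entries d_n has spectrum equal to the closure of {d_n : n ≥ 1}: every d_n is an eigenvalue (with eigenvector e_n), so {d_n} ⊂ sigma(D); the spectrum is closed, so its closure is too; and for lambda not in the closure, (D - lambda I) has bounded inverse (the diagonal entries 1/(d_n - lambda) are bounded). For our sequence d_n = 30(-1)^n/n^3, n = 1, 2, 3, ...:
  - {d_n} = {30(-1)^n/n^3 : n ≥ 1}; the only limit point is 0
  - closure = {30(-1)^n/n^3 : n ≥ 1} ∪ {0}
For the norm: a diagonal operator has ||D|| = sup_n |d_n|. Here |d_n| = 30/n^3 is decreasing, so sup_n |d_n| = |d_1| = 30. So ||D|| = 30.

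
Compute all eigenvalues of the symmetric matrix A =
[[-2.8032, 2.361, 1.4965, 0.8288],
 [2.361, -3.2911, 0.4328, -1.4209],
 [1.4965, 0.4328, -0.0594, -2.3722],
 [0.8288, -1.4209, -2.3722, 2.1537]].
sigma(A) ≈ {-6, -2, 0, 4}

A is real symmetric, so its spectrum consists of real eigenvalues. Expanding the characteristic polynomial of the displayed matrix gives
  det(λ I - A) = p(λ) = λ^4 + (4)λ^3 + (-20)λ^2 + (-48.0017)λ + (0).
Solving p(λ) = 0 yields eigenvalues ≈ -6, -2, 0, 4. (A is shown rounded to 4 decimals, so these recover the underlying integer eigenvalues to within that precision.)
Verification: the trace of A = -4 equals the sum of eigenvalues -4, and det(A) ≈ -0.0002 matches the eigenvalue product 0.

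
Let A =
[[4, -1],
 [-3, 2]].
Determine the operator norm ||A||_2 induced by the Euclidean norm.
||A||_2 = sqrt((30 + sqrt(800))/2) ≈ 5.3983 (= sqrt(largest eigenvalue of A^T A))

||A||_2 = sigma_max(A) = sqrt(lambda_max(A^T A)). Form the symmetric matrix M = A^T A =
[[25, -10],
 [-10, 5]].
Its characteristic polynomial (trace, determinant of M give the coefficients) is
  p(λ) = det(λ I - M) = λ^2 - 30λ + 25.
For λ^2 - 30λ + 25 the discriminant is 800. It is nonnegative but not a perfect square, so the roots are real and irrational: λ = (30 ± sqrt(800))/2 ≈ 29.1421, 0.8579.
So the eigenvalues of A^T A are ≈ 0.8579, 29.1421 (all ≥ 0, as they must be for A^T A). The largest is λ_max = (30 + sqrt(800))/2 ≈ 29.1421, hence ||A||_2 = sqrt(λ_max) = sqrt((30 + sqrt(800))/2) ≈ 5.3983.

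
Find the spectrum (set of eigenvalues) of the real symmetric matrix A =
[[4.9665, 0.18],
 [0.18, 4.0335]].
sigma(A) ≈ {4, 5}

A is real symmetric, so its spectrum consists of real eigenvalues. Expanding the characteristic polynomial of the displayed matrix gives
  det(λ I - A) = p(λ) = λ^2 + (-9)λ + (20).
Solving p(λ) = 0 yields eigenvalues ≈ 4, 5. (A is shown rounded to 4 decimals, so these recover the underlying integer eigenvalues to within that precision.)
Verification: the trace of A = 9 equals the sum of eigenvalues 9, and det(A) ≈ 20.0000 matches the eigenvalue product 20.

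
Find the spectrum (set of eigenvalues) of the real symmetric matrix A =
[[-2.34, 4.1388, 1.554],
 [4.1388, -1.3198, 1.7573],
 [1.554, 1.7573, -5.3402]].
sigma(A) ≈ {-6, 3} (-6 with multiplicity 2)

A is real symmetric, so its spectrum consists of real eigenvalues. Expanding the characteristic polynomial of the displayed matrix gives
  det(λ I - A) = p(λ) = λ^3 + (9)λ^2 + (0)λ + (-108.0017).
Solving p(λ) = 0 yields eigenvalues ≈ -6, -6, 3. (A is shown rounded to 4 decimals, so these recover the underlying integer eigenvalues to within that precision.)
Verification: the trace of A = -9 equals the sum of eigenvalues -9, and det(A) ≈ 108.0017 matches the eigenvalue product 108.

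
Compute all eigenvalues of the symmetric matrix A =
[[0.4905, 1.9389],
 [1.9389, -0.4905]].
sigma(A) ≈ {-2, 2}

A is real symmetric, so its spectrum consists of real eigenvalues. Expanding the characteristic polynomial of the displayed matrix gives
  det(λ I - A) = p(λ) = λ^2 + (0)λ + (-4).
Solving p(λ) = 0 yields eigenvalues ≈ -2, 2. (A is shown rounded to 4 decimals, so these recover the underlying integer eigenvalues to within that precision.)
Verification: the trace of A = 0 equals the sum of eigenvalues 0, and det(A) ≈ -3.9999 matches the eigenvalue product -4.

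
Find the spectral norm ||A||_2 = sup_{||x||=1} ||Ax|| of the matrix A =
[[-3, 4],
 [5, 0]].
||A||_2 = sqrt(40) ≈ 6.3246 (= sqrt(largest eigenvalue of A^T A))

||A||_2 = sigma_max(A) = sqrt(lambda_max(A^T A)). Form the symmetric matrix M = A^T A =
[[34, -12],
 [-12, 16]].
Its characteristic polynomial (trace, determinant of M give the coefficients) is
  p(λ) = det(λ I - M) = λ^2 - 50λ + 400.
For λ^2 - 50λ + 400 the discriminant is 900. It is a perfect square (30^2), so the roots are rational: λ = (50 ± 30)/2 = 40, 10.
So the eigenvalues of A^T A are ≈ 10, 40 (all ≥ 0, as they must be for A^T A). The largest is λ_max = 40, hence ||A||_2 = sqrt(λ_max) = sqrt(40) ≈ 6.3246.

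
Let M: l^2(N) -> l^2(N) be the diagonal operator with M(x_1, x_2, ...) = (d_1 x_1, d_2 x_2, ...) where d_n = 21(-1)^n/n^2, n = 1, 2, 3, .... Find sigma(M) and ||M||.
sigma(M) = {21(-1)^n/n^2 : n ≥ 1} ∪ {0}; ||M|| = 21

A bounded diagonal operator on l^2 with diagonal entries d_n has spectrum equal to the closure of {d_n : n ≥ 1}: every d_n is an eigenvalue (with eigenvector e_n), so {d_n} ⊂ sigma(M); the spectrum is closed, so its closure is too; and for lambda not in the closure, (M - lambda I) has bounded inverse (the diagonal entries 1/(d_n - lambda) are bounded). For our sequence d_n = 21(-1)^n/n^2, n = 1, 2, 3, ...:
  - {d_n} = {21(-1)^n/n^2 : n ≥ 1}; the only limit point is 0
  - closure = {21(-1)^n/n^2 : n ≥ 1} ∪ {0}
For the norm: a diagonal operator has ||M|| = sup_n |d_n|. Here |d_n| = 21/n^2 is decreasing, so sup_n |d_n| = |d_1| = 21. So ||M|| = 21.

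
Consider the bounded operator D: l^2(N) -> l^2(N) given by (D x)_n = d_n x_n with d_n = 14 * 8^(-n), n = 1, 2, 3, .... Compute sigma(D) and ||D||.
sigma(D) = {14 * 8^(-n) : n ≥ 1} ∪ {0}; ||D|| = 7/4

A bounded diagonal operator on l^2 with diagonal entries d_n has spectrum equal to the closure of {d_n : n ≥ 1}: every d_n is an eigenvalue (with eigenvector e_n), so {d_n} ⊂ sigma(D); the spectrum is closed, so its closure is too; and for lambda not in the closure, (D - lambda I) has bounded inverse (the diagonal entries 1/(d_n - lambda) are bounded). For our sequence d_n = 14 * 8^(-n), n = 1, 2, 3, ...:
  - {d_n} = {14 * 8^(-n) : n ≥ 1}; the only limit point is 0
  - closure = {14 * 8^(-n) : n ≥ 1} ∪ {0}
For the norm: a diagonal operator has ||D|| = sup_n |d_n|. Here d_n = 14 * 8^(-n) is positive and decreasing, so sup_n |d_n| = d_1 = 14/8 = 7/4. So ||D|| = 7/4.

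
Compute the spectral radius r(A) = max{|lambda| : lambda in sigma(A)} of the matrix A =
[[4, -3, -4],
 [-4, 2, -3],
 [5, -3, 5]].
r(A) ≈ 6.4931

The eigenvalues of A are the roots of its characteristic polynomial. With M = A (coefficients from the trace, the sum of principal 2x2 minors, and det A):
  p(λ) = det(λ I - M) = λ^3 - 11λ^2 + 37λ + 19.
No integer candidate from the rational root theorem (±divisors of 19) is a root, so the roots are irrational. The cubic discriminant is Δ = -84748 < 0, so there is one real root and a complex-conjugate pair. p(-1) = -30 and p(0) = 19 have opposite signs, so a root lies in (-1, 0); Newton's method refines it to λ ≈ -0.4507. Dividing out (λ - (-0.4507)) leaves approximately λ^2 - 11.4507λ + 42.1604. For λ^2 - 11.4507λ + 42.1604 the discriminant is -37.5238. It is negative, so the remaining roots are the complex-conjugate pair λ ≈ 5.7253 ± 3.0628i. Their product equals the constant term, so |λ|^2 ≈ 42.1604 and |λ| ≈ 6.4931.
Thus the eigenvalues (to 4 decimals) are -0.4507 (modulus 0.4507); 5.7253 ± 3.0628i (modulus 6.4931). The spectral radius is the largest modulus: r(A) ≈ 6.4931. (Cross-check: r(A) ≤ ||A||_2 ≈ 9.5443; equality holds whenever A is normal, though it can also hold for some non-normal A.)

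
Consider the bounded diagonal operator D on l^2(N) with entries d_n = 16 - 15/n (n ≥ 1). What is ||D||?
||D|| = 16

For a diagonal operator on l^2 with entries d_n, ||D|| = sup_n |d_n|. Here d_1 = 1, d_2 = 17/2, ..., and d_n = 16 - 15/n increases monotonically toward 16. All terms lie in [1, 16), so |d_n| = d_n and the supremum is the limit 16, which is not attained by any individual d_n. Hence ||D|| = 16.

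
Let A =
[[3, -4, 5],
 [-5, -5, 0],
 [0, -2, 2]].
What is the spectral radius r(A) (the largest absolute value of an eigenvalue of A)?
r(A) ≈ 6.4871

The eigenvalues of A are the roots of its characteristic polynomial. With M = A (coefficients from the trace, the sum of principal 2x2 minors, and det A):
  p(λ) = det(λ I - M) = λ^3 - 39λ + 20.
No integer candidate from the rational root theorem (±divisors of 20) is a root, so the roots are irrational. The cubic discriminant is Δ = 226476 > 0, so there are three distinct real roots. p(-7) = -50 and p(-6) = 38 have opposite signs, so a root lies in (-7, -6); Newton's method refines it to λ ≈ -6.4871. p(0) = 20 and p(1) = -18 have opposite signs, so a root lies in (0, 1); Newton's method refines it to λ ≈ 0.5164. p(5) = -50 and p(6) = 2 have opposite signs, so a root lies in (5, 6); Newton's method refines it to λ ≈ 5.9708. Check (Vieta): the three roots sum to 0, matching tr M = 0.
Thus the eigenvalues (to 4 decimals) are -6.4871 (modulus 6.4871); 0.5164 (modulus 0.5164); 5.9708 (modulus 5.9708). The spectral radius is the largest modulus: r(A) ≈ 6.4871. (Cross-check: r(A) ≤ ||A||_2 ≈ 7.9025; equality holds whenever A is normal, though it can also hold for some non-normal A.)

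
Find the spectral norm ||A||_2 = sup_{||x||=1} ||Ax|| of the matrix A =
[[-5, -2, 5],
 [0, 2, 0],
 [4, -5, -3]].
||A||_2 ≈ 8.7913 (= sqrt(largest eigenvalue of A^T A))

||A||_2 = sigma_max(A) = sqrt(lambda_max(A^T A)). Form the symmetric matrix M = A^T A =
[[41, -10, -37],
 [-10, 33, 5],
 [-37, 5, 34]].
Its characteristic polynomial (trace, sum of principal 2x2 minors, determinant of M give the coefficients) is
  p(λ) = det(λ I - M) = λ^3 - 108λ^2 + 2375λ - 100.
No integer candidate from the rational root theorem (±divisors of 100) is a root, so the roots are irrational. The cubic discriminant is Δ = 12163857700 > 0, so there are three distinct real roots. p(0) = -100 and p(1) = 2168 have opposite signs, so a root lies in (0, 1); Newton's method refines it to λ ≈ 0.0422. p(30) = 950 and p(31) = -472 have opposite signs, so a root lies in (30, 31); Newton's method refines it to λ ≈ 30.6706. p(77) = -1024 and p(78) = 2630 have opposite signs, so a root lies in (77, 78); Newton's method refines it to λ ≈ 77.2872. Check (Vieta): the three roots sum to 108, matching tr M = 108.
So the eigenvalues of A^T A are ≈ 0.0422, 30.6706, 77.2872 (all ≥ 0, as they must be for A^T A). The largest is λ_max ≈ 77.2872, hence ||A||_2 = sqrt(λ_max) ≈ 8.7913.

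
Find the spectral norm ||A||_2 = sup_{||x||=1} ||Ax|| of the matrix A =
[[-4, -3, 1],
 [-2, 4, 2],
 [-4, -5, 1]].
||A||_2 ≈ 8.2975 (= sqrt(largest eigenvalue of A^T A))

||A||_2 = sigma_max(A) = sqrt(lambda_max(A^T A)). Form the symmetric matrix M = A^T A =
[[36, 24, -12],
 [24, 50, 0],
 [-12, 0, 6]].
Its characteristic polynomial (trace, sum of principal 2x2 minors, determinant of M give the coefficients) is
  p(λ) = det(λ I - M) = λ^3 - 92λ^2 + 1596λ - 144.
No integer candidate from the rational root theorem (±divisors of 144) is a root, so the roots are irrational. The cubic discriminant is Δ = 5229713664 > 0, so there are three distinct real roots. p(0) = -144 and p(1) = 1361 have opposite signs, so a root lies in (0, 1); Newton's method refines it to λ ≈ 0.0907. p(23) = 63 and p(24) = -1008 have opposite signs, so a root lies in (23, 24); Newton's method refines it to λ ≈ 23.06. p(68) = -2592 and p(69) = 477 have opposite signs, so a root lies in (68, 69); Newton's method refines it to λ ≈ 68.8493. Check (Vieta): the three roots sum to 92, matching tr M = 92.
So the eigenvalues of A^T A are ≈ 0.0907, 23.06, 68.8493 (all ≥ 0, as they must be for A^T A). The largest is λ_max ≈ 68.8493, hence ||A||_2 = sqrt(λ_max) ≈ 8.2975.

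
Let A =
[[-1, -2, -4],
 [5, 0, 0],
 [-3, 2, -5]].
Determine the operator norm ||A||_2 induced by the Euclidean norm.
||A||_2 ≈ 7.588 (= sqrt(largest eigenvalue of A^T A))

||A||_2 = sigma_max(A) = sqrt(lambda_max(A^T A)). Form the symmetric matrix M = A^T A =
[[35, -4, 19],
 [-4, 8, -2],
 [19, -2, 41]].
Its characteristic polynomial (trace, sum of principal 2x2 minors, determinant of M give the coefficients) is
  p(λ) = det(λ I - M) = λ^3 - 84λ^2 + 1662λ - 8100.
No integer candidate from the rational root theorem (±divisors of 8100) is a root, so the roots are irrational. The cubic discriminant is Δ = 506762352 > 0, so there are three distinct real roots. p(7) = -239 and p(8) = 332 have opposite signs, so a root lies in (7, 8); Newton's method refines it to λ ≈ 7.3928. p(19) = 13 and p(20) = -460 have opposite signs, so a root lies in (19, 20); Newton's method refines it to λ ≈ 19.029. p(57) = -1089 and p(58) = 832 have opposite signs, so a root lies in (57, 58); Newton's method refines it to λ ≈ 57.5781. Check (Vieta): the three roots sum to 84, matching tr M = 84.
So the eigenvalues of A^T A are ≈ 7.3928, 19.029, 57.5781 (all ≥ 0, as they must be for A^T A). The largest is λ_max ≈ 57.5781, hence ||A||_2 = sqrt(λ_max) ≈ 7.588.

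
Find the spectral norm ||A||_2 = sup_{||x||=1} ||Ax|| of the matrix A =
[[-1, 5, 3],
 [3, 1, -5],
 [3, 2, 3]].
||A||_2 ≈ 7.3881 (= sqrt(largest eigenvalue of A^T A))

||A||_2 = sigma_max(A) = sqrt(lambda_max(A^T A)). Form the symmetric matrix M = A^T A =
[[19, 4, -9],
 [4, 30, 16],
 [-9, 16, 43]].
Its characteristic polynomial (trace, sum of principal 2x2 minors, determinant of M give the coefficients) is
  p(λ) = det(λ I - M) = λ^3 - 92λ^2 + 2324λ - 15376.
No integer candidate from the rational root theorem (±divisors of 15376) is a root, so the roots are irrational. The cubic discriminant is Δ = 405796608 > 0, so there are three distinct real roots. p(10) = -336 and p(11) = 387 have opposite signs, so a root lies in (10, 11); Newton's method refines it to λ ≈ 10.4441. p(26) = 432 and p(27) = -13 have opposite signs, so a root lies in (26, 27); Newton's method refines it to λ ≈ 26.9715. p(54) = -688 and p(55) = 519 have opposite signs, so a root lies in (54, 55); Newton's method refines it to λ ≈ 54.5844. Check (Vieta): the three roots sum to 92, matching tr M = 92.
So the eigenvalues of A^T A are ≈ 10.4441, 26.9715, 54.5844 (all ≥ 0, as they must be for A^T A). The largest is λ_max ≈ 54.5844, hence ||A||_2 = sqrt(λ_max) ≈ 7.3881.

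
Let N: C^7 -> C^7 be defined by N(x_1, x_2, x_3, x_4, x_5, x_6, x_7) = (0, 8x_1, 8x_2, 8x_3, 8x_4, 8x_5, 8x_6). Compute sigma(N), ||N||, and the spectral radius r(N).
sigma(N) = {0}; ||N|| = 8; r(N) = 0. (N is nilpotent with N^7 = 0.)

On C^7, N is a strictly lower-triangular matrix with 8 on the subdiagonal and zeros elsewhere, so its characteristic polynomial is lambda^7 and every eigenvalue is 0: sigma(N) = {0}. For the operator norm, N e_i = 8e_{i+1} for i = 1, ..., 6 and N e_7 = 0, so the singular values of N are 8 (with multiplicity 6) and 0; hence ||N|| = 8. The spectral radius r(N) = max|lambda| = 0. Note ||N|| > r(N) — characteristic of non-normal nilpotent operators. Indeed N^7 = 0.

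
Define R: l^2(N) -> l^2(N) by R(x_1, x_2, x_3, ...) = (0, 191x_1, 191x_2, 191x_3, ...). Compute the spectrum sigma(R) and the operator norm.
sigma(R) = closed disk {z in C : |z| ≤ 191}; ||R|| = 191

Note R = 191·U where U is the unit right shift (U x)_k = x_{k-1} (with x_0 := 0); so ||R|| = 191||U|| and sigma(R) = 191·sigma(U). ||R x||^2 = sum_{k≥1} |191x_k|^2 = 36481||x||^2, so ||R|| = 191 and sigma(R) ⊂ {|z| ≤ 191}. For any |lambda| < 191, the equation (R - lambda I) x = 0 forces x_1 = 0, then 191x_k = lambda x_{k+1} ⇒ x = 0, so R has no eigenvalues. But (R - lambda I) is not surjective for |lambda| < 191: solving (R - lambda I) x = e_1 would require x_n proportional to (lambda/191)^(-n), which is not in l^2. So every |lambda| < 191 lies in the residual spectrum. The boundary |lambda| = 191 is in the approximate point spectrum (the spectrum is closed). Hence sigma(R) is the closed disk of radius 191.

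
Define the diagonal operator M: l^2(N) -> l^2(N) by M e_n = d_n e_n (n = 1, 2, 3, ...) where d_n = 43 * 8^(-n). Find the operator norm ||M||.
||M|| = 43/8 (attained at n = 1)

For M diagonal, ||M|| = sup_n |d_n|. The sequence d_n = 43 * 8^(-n) is positive and strictly decreasing (ratio 8^(-1) < 1), so the supremum is d_1 = 43/8. Hence ||M|| = 43/8.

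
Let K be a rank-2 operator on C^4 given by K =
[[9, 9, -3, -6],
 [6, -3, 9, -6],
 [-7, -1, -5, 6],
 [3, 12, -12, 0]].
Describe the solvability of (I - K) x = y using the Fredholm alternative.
(I - K) is invertible (det(I - K) = 39 ≠ 0), so for every y in C^4 the equation (I - K) x = y has a unique solution.

K has rank 2 and factors as K = U V^T = u1 v1^T + u2 v2^T with u1 = (3, 0, -1, 3), v1 = (3, 3, -1, -2), u2 = (0, -3, 2, 3), v2 = (-2, 1, -3, 2) (multiplying out reproduces the displayed K). The nonzero eigenvalues of U V^T coincide with those of the 2 x 2 matrix G = V^T U = [[v1·u1, v1·u2], [v2·u1, v2·u2]] = [[4, -17], [3, -3]], and by the Sylvester determinant identity det(I_4 - U V^T) = det(I_2 - V^T U) = det([[-3, 17], [-3, 4]]) = (-3)(4) - (17)(-3) = 39. (Direct check: I - K =
[[-8, -9, 3, 6],
 [-6, 4, -9, 6],
 [7, 1, 6, -6],
 [-3, -12, 12, 1]]
has determinant 39.) The finite-dimensional Fredholm alternative says: either (I - K) is invertible, or ker(I - K) ≠ {0} and then range(I - K) = ker((I - K)^*)^⊥, with dim ker(I - K) = dim ker((I - K)^*). Since det(I - K) ≠ 0, 1 is not an eigenvalue of K and ker(I - K) = {0}, so we are in the first case: for every y there is a unique x = (I - K)^(-1) y. (Explicitly, by the Woodbury identity, (I - U V^T)^(-1) = I + U (I_2 - G)^(-1) V^T.)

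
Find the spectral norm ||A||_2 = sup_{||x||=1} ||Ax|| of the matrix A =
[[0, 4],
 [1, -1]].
||A||_2 = sqrt((18 + sqrt(260))/2) ≈ 4.1306 (= sqrt(largest eigenvalue of A^T A))

||A||_2 = sigma_max(A) = sqrt(lambda_max(A^T A)). Form the symmetric matrix M = A^T A =
[[1, -1],
 [-1, 17]].
Its characteristic polynomial (trace, determinant of M give the coefficients) is
  p(λ) = det(λ I - M) = λ^2 - 18λ + 16.
For λ^2 - 18λ + 16 the discriminant is 260. It is nonnegative but not a perfect square, so the roots are real and irrational: λ = (18 ± sqrt(260))/2 ≈ 17.0623, 0.9377.
So the eigenvalues of A^T A are ≈ 0.9377, 17.0623 (all ≥ 0, as they must be for A^T A). The largest is λ_max = (18 + sqrt(260))/2 ≈ 17.0623, hence ||A||_2 = sqrt(λ_max) = sqrt((18 + sqrt(260))/2) ≈ 4.1306.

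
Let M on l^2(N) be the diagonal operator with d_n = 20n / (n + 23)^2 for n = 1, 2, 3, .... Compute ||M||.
||M|| = 5/23 (attained at n = 23)

For M diagonal, ||M|| = sup_n |d_n|. Treat f(x) = 20x / (x + 23)^2 for real x > 0. By the quotient rule, f'(x) = 20(23 - x)/(x + 23)^3, which is positive for x < 23 and negative for x > 23. So f has a unique maximum at x = 23, and since 23 is a positive integer, the supremum over n ≥ 1 is attained at n = 23: d_23 = 20·23/(23 + 23)^2 = 20·23/2116 = 5/23. Hence ||M|| = 5/23.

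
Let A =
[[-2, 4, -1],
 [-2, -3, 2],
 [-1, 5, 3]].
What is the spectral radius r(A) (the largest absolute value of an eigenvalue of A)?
r(A) ≈ 4.3345

The eigenvalues of A are the roots of its characteristic polynomial. With M = A (coefficients from the trace, the sum of principal 2x2 minors, and det A):
  p(λ) = det(λ I - M) = λ^3 + 2λ^2 - 12λ - 67.
No integer candidate from the rational root theorem (±divisors of 67) is a root, so the roots are irrational. The cubic discriminant is Δ = -82627 < 0, so there is one real root and a complex-conjugate pair. p(4) = -19 and p(5) = 48 have opposite signs, so a root lies in (4, 5); Newton's method refines it to λ ≈ 4.3345. Dividing out (λ - (4.3345)) leaves approximately λ^2 + 6.3345λ + 15.4573. For λ^2 + 6.3345λ + 15.4573 the discriminant is -21.7027. It is negative, so the remaining roots are the complex-conjugate pair λ ≈ -3.1673 ± 2.3293i. Their product equals the constant term, so |λ|^2 ≈ 15.4573 and |λ| ≈ 3.9316.
Thus the eigenvalues (to 4 decimals) are 4.3345 (modulus 4.3345); -3.1673 ± 2.3293i (modulus 3.9316). The spectral radius is the largest modulus: r(A) ≈ 4.3345. (Cross-check: r(A) ≤ ||A||_2 ≈ 7.2139; equality holds whenever A is normal, though it can also hold for some non-normal A.)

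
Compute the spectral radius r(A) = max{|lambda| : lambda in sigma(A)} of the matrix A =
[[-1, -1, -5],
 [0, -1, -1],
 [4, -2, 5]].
r(A) ≈ 3.443

The eigenvalues of A are the roots of its characteristic polynomial. With M = A (coefficients from the trace, the sum of principal 2x2 minors, and det A):
  p(λ) = det(λ I - M) = λ^3 - 3λ^2 + 9λ + 9.
No integer candidate from the rational root theorem (±divisors of 9) is a root, so the roots are irrational. The cubic discriminant is Δ = -7776 < 0, so there is one real root and a complex-conjugate pair. p(-1) = -4 and p(0) = 9 have opposite signs, so a root lies in (-1, 0); Newton's method refines it to λ ≈ -0.7592. Dividing out (λ - (-0.7592)) leaves approximately λ^2 - 3.7592λ + 11.8541. For λ^2 - 3.7592λ + 11.8541 the discriminant is -33.2847. It is negative, so the remaining roots are the complex-conjugate pair λ ≈ 1.8796 ± 2.8846i. Their product equals the constant term, so |λ|^2 ≈ 11.8541 and |λ| ≈ 3.443.
Thus the eigenvalues (to 4 decimals) are -0.7592 (modulus 0.7592); 1.8796 ± 2.8846i (modulus 3.443). The spectral radius is the largest modulus: r(A) ≈ 3.443. (Cross-check: r(A) ≤ ||A||_2 ≈ 8.0636; equality holds whenever A is normal, though it can also hold for some non-normal A.)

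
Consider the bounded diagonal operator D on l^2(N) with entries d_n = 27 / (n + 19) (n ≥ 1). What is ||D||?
||D|| = 27/20 (attained at n = 1)

For D diagonal, ||D|| = sup_n |d_n| = sup_n 27/(n + 19). This is positive and strictly decreasing in n, so the supremum is attained at n = 1: d_1 = 27/(1 + 19) = 27/20. Hence ||D|| = 27/20.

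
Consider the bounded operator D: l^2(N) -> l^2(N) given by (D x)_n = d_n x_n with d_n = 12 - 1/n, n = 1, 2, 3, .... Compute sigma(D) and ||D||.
sigma(D) = {12 - 1/n : n ≥ 1} ∪ {12}; ||D|| = 12

A bounded diagonal operator on l^2 with diagonal entries d_n has spectrum equal to the closure of {d_n : n ≥ 1}: every d_n is an eigenvalue (with eigenvector e_n), so {d_n} ⊂ sigma(D); the spectrum is closed, so its closure is too; and for lambda not in the closure, (D - lambda I) has bounded inverse (the diagonal entries 1/(d_n - lambda) are bounded). For our sequence d_n = 12 - 1/n, n = 1, 2, 3, ...:
  - {d_n} = {12 - 1/n : n ≥ 1}; the only limit point is 12
  - closure = {12 - 1/n : n ≥ 1} ∪ {12}
For the norm: a diagonal operator has ||D|| = sup_n |d_n|. Here d_n = 12 - 1/n increases monotonically from d_1 = 11 toward 12, with all terms in [11, 12); so sup_n |d_n| = 12 (the supremum is the limit, not attained). So ||D|| = 12.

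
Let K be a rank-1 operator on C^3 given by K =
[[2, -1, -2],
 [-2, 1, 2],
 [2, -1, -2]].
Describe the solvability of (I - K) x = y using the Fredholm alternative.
(I - K) is singular (det(I - K) = 0, i.e. 1 ∈ sigma(K)). (I - K) x = y is solvable iff y ⊥ ker((I - K)^*) = span{(2, -1, -2)}, i.e. iff 2y_1 - y_2 - 2y_3 = 0. When solvable, the solutions are x = y + c·(1, -1, 1), c arbitrary (ker(I - K) = span{(1, -1, 1)}, dimension 1).

K has rank 1, so it is an outer product K = u v^T: every row of K is a multiple of one row vector. Reading off the entries, u = (1, -1, 1) and v = (2, -1, -2) (row i of K equals u_i·v^T). A rank-one matrix u v^T satisfies K u = u (v·u) and kills the (2)-dimensional subspace v^⊥, so its characteristic polynomial is lambda^2 (lambda - v·u) with v·u = tr K = 1. Hence the eigenvalues of I - K are 1 (multiplicity 2) and 1 - (1) = 0, so det(I - K) = 0. (Direct check: I - K =
[[-1, 1, 2],
 [2, 0, -2],
 [-2, 1, 3]]
has determinant 0.) So 1 is an eigenvalue of K and (I - K) is not invertible. The finite-dimensional Fredholm alternative says: either (I - K) is invertible, or ker(I - K) ≠ {0} and then range(I - K) = ker((I - K)^*)^⊥, with dim ker(I - K) = dim ker((I - K)^*). We are in the second case, so we need both kernels. Kernel of I - K: (I - K) u = u - u (v·u) = u - u = 0, so ker(I - K) = span{u} = span{(1, -1, 1)} (it is exactly 1-dimensional because rank(I - K) = 2). Kernel of the adjoint: K is real, so (I - K)^* = I - K^T = I - v u^T, and (I - v u^T) v = v - v (u·v) = 0; hence ker((I - K)^*) = span{v} = span{(2, -1, -2)}. Therefore (I - K) x = y is solvable iff <y, v> = 0, i.e. iff 2y_1 - y_2 - 2y_3 = 0. When this holds, K y = u (v·y) = 0, so (I - K) y = y and x = y is a particular solution; the full solution set is the line x = y + c·u = y + c·(1, -1, 1), c ∈ C.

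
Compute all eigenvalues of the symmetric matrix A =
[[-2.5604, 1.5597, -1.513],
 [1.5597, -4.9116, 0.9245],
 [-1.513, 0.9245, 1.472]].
sigma(A) ≈ {-6, -2, 2}

A is real symmetric, so its spectrum consists of real eigenvalues. Expanding the characteristic polynomial of the displayed matrix gives
  det(λ I - A) = p(λ) = λ^3 + (6)λ^2 + (-4)λ + (-24).
Solving p(λ) = 0 yields eigenvalues ≈ -6, -2, 2. (A is shown rounded to 4 decimals, so these recover the underlying integer eigenvalues to within that precision.)
Verification: the trace of A = -6 equals the sum of eigenvalues -6, and det(A) ≈ 23.9990 matches the eigenvalue product 24.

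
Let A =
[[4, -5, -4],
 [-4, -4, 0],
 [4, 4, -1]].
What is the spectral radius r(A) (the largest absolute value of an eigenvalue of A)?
r(A) = (1 + sqrt(73))/2 ≈ 4.772

The eigenvalues of A are the roots of its characteristic polynomial. With M = A (coefficients from the trace, the sum of principal 2x2 minors, and det A):
  p(λ) = det(λ I - M) = λ^3 + λ^2 - 20λ - 36.
By the rational root theorem any rational root is an integer divisor of 36. Testing λ = -2: p(-2) = -8 + 4 + 40 - 36 = 0, so λ = -2 is a root. Dividing out (λ + 2) leaves p(λ) = (λ + 2)(λ^2 - λ - 18). For λ^2 - λ - 18 the discriminant is 73. It is nonnegative but not a perfect square, so the roots are real and irrational: λ = (1 ± sqrt(73))/2 ≈ 4.772, -3.772.
Thus the eigenvalues (to 4 decimals) are 4.772 (modulus 4.772); -3.772 (modulus 3.772); -2 (modulus 2). The spectral radius is the largest modulus: r(A) = (1 + sqrt(73))/2 ≈ 4.772. (Cross-check: r(A) ≤ ||A||_2 ≈ 8.0901; equality holds whenever A is normal, though it can also hold for some non-normal A.)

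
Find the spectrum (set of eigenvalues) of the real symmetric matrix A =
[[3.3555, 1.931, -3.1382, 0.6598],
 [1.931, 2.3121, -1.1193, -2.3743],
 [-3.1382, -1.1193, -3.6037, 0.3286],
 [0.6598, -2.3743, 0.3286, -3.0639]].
sigma(A) ≈ {-5, -4, 2, 6}

A is real symmetric, so its spectrum consists of real eigenvalues. Expanding the characteristic polynomial of the displayed matrix gives
  det(λ I - A) = p(λ) = λ^4 + (1)λ^3 + (-40)λ^2 + (-52)λ + (240).
Solving p(λ) = 0 yields eigenvalues ≈ -5, -4, 2, 6. (A is shown rounded to 4 decimals, so these recover the underlying integer eigenvalues to within that precision.)
Verification: the trace of A = -1 equals the sum of eigenvalues -1, and det(A) ≈ 240.0001 matches the eigenvalue product 240.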